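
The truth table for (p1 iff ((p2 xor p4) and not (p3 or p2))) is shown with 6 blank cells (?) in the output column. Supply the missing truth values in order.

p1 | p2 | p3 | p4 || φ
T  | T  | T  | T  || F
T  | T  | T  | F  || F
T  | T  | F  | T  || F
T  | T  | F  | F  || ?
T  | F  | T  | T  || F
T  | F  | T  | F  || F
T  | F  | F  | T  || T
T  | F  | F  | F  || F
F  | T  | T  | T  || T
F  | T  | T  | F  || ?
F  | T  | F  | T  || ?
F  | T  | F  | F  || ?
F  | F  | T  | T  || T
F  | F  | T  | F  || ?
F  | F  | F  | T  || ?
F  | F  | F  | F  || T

F, T, T, T, T, F

Row p1=T, p2=T, p3=F, p4=F: ((p2 xor p4) and not (p3 or p2)) = F, so the formula = F.
Row p1=F, p2=T, p3=T, p4=F: ((p2 xor p4) and not (p3 or p2)) = F, so the formula = T.
Row p1=F, p2=T, p3=F, p4=T: ((p2 xor p4) and not (p3 or p2)) = F, so the formula = T.
Row p1=F, p2=T, p3=F, p4=F: ((p2 xor p4) and not (p3 or p2)) = F, so the formula = T.
Row p1=F, p2=F, p3=T, p4=F: ((p2 xor p4) and not (p3 or p2)) = F, so the formula = T.
Row p1=F, p2=F, p3=F, p4=T: ((p2 xor p4) and not (p3 or p2)) = T, so the formula = F.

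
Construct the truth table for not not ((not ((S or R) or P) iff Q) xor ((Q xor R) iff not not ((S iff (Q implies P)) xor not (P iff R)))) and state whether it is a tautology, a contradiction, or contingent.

P  Q  R  S  |  φ
0  0  0  0  |  1
0  0  0  1  |  1
0  0  1  0  |  0
0  0  1  1  |  1
0  1  0  0  |  0
0  1  0  1  |  0
0  1  1  0  |  1
0  1  1  1  |  0
1  0  0  0  |  1
1  0  0  1  |  0
1  0  1  0  |  1
1  0  1  1  |  0
1  1  0  0  |  1
1  1  0  1  |  0
1  1  1  0  |  1
1  1  1  1  |  0
8 of 16 rows are 1, so the formula is contingent.

contingent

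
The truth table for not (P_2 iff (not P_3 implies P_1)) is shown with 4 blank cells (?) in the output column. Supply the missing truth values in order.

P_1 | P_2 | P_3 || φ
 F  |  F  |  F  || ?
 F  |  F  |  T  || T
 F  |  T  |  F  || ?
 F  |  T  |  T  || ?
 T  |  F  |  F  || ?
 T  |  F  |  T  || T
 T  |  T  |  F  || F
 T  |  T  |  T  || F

F, T, F, T

Row P_1=F, P_2=F, P_3=F: (not P_3 implies P_1) = F, (P_2 iff (not P_3 implies P_1)) = T, so the formula = F.
Row P_1=F, P_2=T, P_3=F: (not P_3 implies P_1) = F, (P_2 iff (not P_3 implies P_1)) = F, so the formula = T.
Row P_1=F, P_2=T, P_3=T: (not P_3 implies P_1) = T, (P_2 iff (not P_3 implies P_1)) = T, so the formula = F.
Row P_1=T, P_2=F, P_3=F: (not P_3 implies P_1) = T, (P_2 iff (not P_3 implies P_1)) = F, so the formula = T.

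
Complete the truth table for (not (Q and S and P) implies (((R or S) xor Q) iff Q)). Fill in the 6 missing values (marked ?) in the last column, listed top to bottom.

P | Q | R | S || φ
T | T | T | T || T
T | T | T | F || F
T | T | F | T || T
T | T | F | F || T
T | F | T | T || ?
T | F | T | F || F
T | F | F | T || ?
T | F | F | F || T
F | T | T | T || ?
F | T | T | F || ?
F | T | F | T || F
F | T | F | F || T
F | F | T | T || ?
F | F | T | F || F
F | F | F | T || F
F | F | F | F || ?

Row P=T, Q=F, R=T, S=T: not (Q and S and P) = T, (((R or S) xor Q) iff Q) = F, so the formula = F.
Row P=T, Q=F, R=F, S=T: not (Q and S and P) = T, (((R or S) xor Q) iff Q) = F, so the formula = F.
Row P=F, Q=T, R=T, S=T: not (Q and S and P) = T, (((R or S) xor Q) iff Q) = F, so the formula = F.
Row P=F, Q=T, R=T, S=F: not (Q and S and P) = T, (((R or S) xor Q) iff Q) = F, so the formula = F.
Row P=F, Q=F, R=T, S=T: not (Q and S and P) = T, (((R or S) xor Q) iff Q) = F, so the formula = F.
Row P=F, Q=F, R=F, S=F: not (Q and S and P) = T, (((R or S) xor Q) iff Q) = T, so the formula = T.

F, F, F, F, F, T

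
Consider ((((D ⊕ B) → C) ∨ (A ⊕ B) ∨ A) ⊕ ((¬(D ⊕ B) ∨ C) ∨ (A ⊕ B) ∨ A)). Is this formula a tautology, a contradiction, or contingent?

A | B | C | D || φ
1 | 1 | 1 | 1 || 0
1 | 1 | 1 | 0 || 0
1 | 1 | 0 | 1 || 0
1 | 1 | 0 | 0 || 0
1 | 0 | 1 | 1 || 0
1 | 0 | 1 | 0 || 0
1 | 0 | 0 | 1 || 0
1 | 0 | 0 | 0 || 0
0 | 1 | 1 | 1 || 0
0 | 1 | 1 | 0 || 0
0 | 1 | 0 | 1 || 0
0 | 1 | 0 | 0 || 0
0 | 0 | 1 | 1 || 0
0 | 0 | 1 | 0 || 0
0 | 0 | 0 | 1 || 0
0 | 0 | 0 | 0 || 0
Every row is 0, so the formula is a contradiction.

contradiction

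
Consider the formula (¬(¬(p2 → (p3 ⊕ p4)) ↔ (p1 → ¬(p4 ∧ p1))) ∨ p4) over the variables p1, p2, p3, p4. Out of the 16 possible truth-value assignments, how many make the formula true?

p1 | p2 | p3 | p4 | φ
-- | -- | -- | -- | -
0  | 0  | 0  | 0  | 1
0  | 0  | 0  | 1  | 1
0  | 0  | 1  | 0  | 1
0  | 0  | 1  | 1  | 1
0  | 1  | 0  | 0  | 0
0  | 1  | 0  | 1  | 1
0  | 1  | 1  | 0  | 1
0  | 1  | 1  | 1  | 1
1  | 0  | 0  | 0  | 1
1  | 0  | 0  | 1  | 1
1  | 0  | 1  | 0  | 1
1  | 0  | 1  | 1  | 1
1  | 1  | 0  | 0  | 0
1  | 1  | 0  | 1  | 1
1  | 1  | 1  | 0  | 1
1  | 1  | 1  | 1  | 1
The formula is true on 14 of the 16 rows.

14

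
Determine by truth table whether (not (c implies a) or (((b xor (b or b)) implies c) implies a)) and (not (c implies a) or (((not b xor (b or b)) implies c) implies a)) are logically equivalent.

a | b | c || φ | ψ
T | T | T || T | T
T | T | F || T | T
T | F | T || T | T
T | F | F || T | T
F | T | T || T | T
F | T | F || F | T
F | F | T || T | T
F | F | F || F | T
The columns differ at a=F, b=T, c=F (φ=F, ψ=T), so they are not equivalent.

not equivalent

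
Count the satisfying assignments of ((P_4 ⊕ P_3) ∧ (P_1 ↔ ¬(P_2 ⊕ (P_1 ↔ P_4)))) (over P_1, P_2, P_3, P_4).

4

P_1 | P_2 | P_3 | P_4 | (P_4 ⊕ P_3) | (P_1 ↔ P_4) | (P_2 ⊕ (P_1 ↔ P_4)) | ¬(P_2 ⊕ (P_1 ↔ P_4)) | (P_1 ↔ ¬(P_2 ⊕ (P_1 ↔ P_4))) | φ
--- | --- | --- | --- | ----------- | ----------- | ------------------- | -------------------- | ---------------------------- | -
 F  |  F  |  F  |  F  |      F      |      T      |          T          |          F           |              T               | F
 F  |  F  |  F  |  T  |      T      |      F      |          F          |          T           |              F               | F
 F  |  F  |  T  |  F  |      T      |      T      |          T          |          F           |              T               | T
 F  |  F  |  T  |  T  |      F      |      F      |          F          |          T           |              F               | F
 F  |  T  |  F  |  F  |      F      |      T      |          F          |          T           |              F               | F
 F  |  T  |  F  |  T  |      T      |      F      |          T          |          F           |              T               | T
 F  |  T  |  T  |  F  |      T      |      T      |          F          |          T           |              F               | F
 F  |  T  |  T  |  T  |      F      |      F      |          T          |          F           |              T               | F
 T  |  F  |  F  |  F  |      F      |      F      |          F          |          T           |              T               | F
 T  |  F  |  F  |  T  |      T      |      T      |          T          |          F           |              F               | F
 T  |  F  |  T  |  F  |      T      |      F      |          F          |          T           |              T               | T
 T  |  F  |  T  |  T  |      F      |      T      |          T          |          F           |              F               | F
 T  |  T  |  F  |  F  |      F      |      F      |          T          |          F           |              F               | F
 T  |  T  |  F  |  T  |      T      |      T      |          F          |          T           |              T               | T
 T  |  T  |  T  |  F  |      T      |      F      |          T          |          F           |              F               | F
 T  |  T  |  T  |  T  |      F      |      T      |          F          |          T           |              T               | F
The formula is true on 4 of the 16 rows.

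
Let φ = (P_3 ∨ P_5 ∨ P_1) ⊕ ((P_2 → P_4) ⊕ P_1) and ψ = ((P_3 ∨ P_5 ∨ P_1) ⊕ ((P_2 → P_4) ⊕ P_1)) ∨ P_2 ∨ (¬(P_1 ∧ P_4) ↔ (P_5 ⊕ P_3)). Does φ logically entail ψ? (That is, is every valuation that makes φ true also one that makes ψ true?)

yes

P_1 | P_2 | P_3 | P_4 | P_5 | φ | ψ
--- | --- | --- | --- | --- | - | -
 T  |  T  |  T  |  T  |  T  | T | T
 T  |  T  |  T  |  T  |  F  | T | T
 T  |  T  |  T  |  F  |  T  | F | T
 T  |  T  |  T  |  F  |  F  | F | T
 T  |  T  |  F  |  T  |  T  | T | T
 T  |  T  |  F  |  T  |  F  | T | T
 T  |  T  |  F  |  F  |  T  | F | T
 T  |  T  |  F  |  F  |  F  | F | T
 T  |  F  |  T  |  T  |  T  | T | T
 T  |  F  |  T  |  T  |  F  | T | T
 T  |  F  |  T  |  F  |  T  | T | T
 T  |  F  |  T  |  F  |  F  | T | T
 T  |  F  |  F  |  T  |  T  | T | T
 T  |  F  |  F  |  T  |  F  | T | T
 T  |  F  |  F  |  F  |  T  | T | T
 T  |  F  |  F  |  F  |  F  | T | T
 F  |  T  |  T  |  T  |  T  | F | T
 F  |  T  |  T  |  T  |  F  | F | T
 F  |  T  |  T  |  F  |  T  | T | T
 F  |  T  |  T  |  F  |  F  | T | T
 F  |  T  |  F  |  T  |  T  | F | T
 F  |  T  |  F  |  T  |  F  | T | T
 F  |  T  |  F  |  F  |  T  | T | T
 F  |  T  |  F  |  F  |  F  | F | T
 F  |  F  |  T  |  T  |  T  | F | F
 F  |  F  |  T  |  T  |  F  | F | T
 F  |  F  |  T  |  F  |  T  | F | F
 F  |  F  |  T  |  F  |  F  | F | T
 F  |  F  |  F  |  T  |  T  | F | T
 F  |  F  |  F  |  T  |  F  | T | T
 F  |  F  |  F  |  F  |  T  | F | T
 F  |  F  |  F  |  F  |  F  | T | T
In every row where φ is true, ψ is also true, so φ ⊨ ψ.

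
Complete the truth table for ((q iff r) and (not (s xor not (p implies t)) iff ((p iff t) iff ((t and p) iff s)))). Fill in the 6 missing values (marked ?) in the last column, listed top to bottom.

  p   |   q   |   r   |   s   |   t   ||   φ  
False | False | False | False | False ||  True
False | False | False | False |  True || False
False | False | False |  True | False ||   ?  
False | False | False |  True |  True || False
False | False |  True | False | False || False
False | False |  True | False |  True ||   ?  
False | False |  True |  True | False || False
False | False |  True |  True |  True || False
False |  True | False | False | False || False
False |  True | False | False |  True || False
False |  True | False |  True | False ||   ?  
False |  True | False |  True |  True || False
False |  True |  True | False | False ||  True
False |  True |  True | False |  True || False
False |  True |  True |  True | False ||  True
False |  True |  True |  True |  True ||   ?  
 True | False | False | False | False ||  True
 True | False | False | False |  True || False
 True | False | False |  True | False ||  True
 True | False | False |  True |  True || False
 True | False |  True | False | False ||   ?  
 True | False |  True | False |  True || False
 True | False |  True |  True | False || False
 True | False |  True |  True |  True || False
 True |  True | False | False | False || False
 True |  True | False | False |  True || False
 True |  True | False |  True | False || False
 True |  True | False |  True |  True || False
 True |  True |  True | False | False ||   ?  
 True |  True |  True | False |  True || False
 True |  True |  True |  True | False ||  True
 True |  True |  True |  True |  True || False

Row p=False, q=False, r=False, s=True, t=False: (q iff r) = True, (not (s xor not (p implies t)) iff ((p iff t) iff ((t and p) iff s))) = True, so the formula = True.
Row p=False, q=False, r=True, s=False, t=True: (q iff r) = False, (not (s xor not (p implies t)) iff ((p iff t) iff ((t and p) iff s))) = False, so the formula = False.
Row p=False, q=True, r=False, s=True, t=False: (q iff r) = False, (not (s xor not (p implies t)) iff ((p iff t) iff ((t and p) iff s))) = True, so the formula = False.
Row p=False, q=True, r=True, s=True, t=True: (q iff r) = True, (not (s xor not (p implies t)) iff ((p iff t) iff ((t and p) iff s))) = False, so the formula = False.
Row p=True, q=False, r=True, s=False, t=False: (q iff r) = False, (not (s xor not (p implies t)) iff ((p iff t) iff ((t and p) iff s))) = True, so the formula = False.
Row p=True, q=True, r=True, s=False, t=False: (q iff r) = True, (not (s xor not (p implies t)) iff ((p iff t) iff ((t and p) iff s))) = True, so the formula = True.

True, False, False, False, False, True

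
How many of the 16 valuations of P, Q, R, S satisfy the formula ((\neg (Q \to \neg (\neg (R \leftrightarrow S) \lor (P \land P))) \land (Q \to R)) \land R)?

3

P | Q | R | S || φ
T | T | T | T || T
T | T | T | F || T
T | T | F | T || F
T | T | F | F || F
T | F | T | T || F
T | F | T | F || F
T | F | F | T || F
T | F | F | F || F
F | T | T | T || F
F | T | T | F || T
F | T | F | T || F
F | T | F | F || F
F | F | T | T || F
F | F | T | F || F
F | F | F | T || F
F | F | F | F || F
The formula is true on 3 of the 16 rows.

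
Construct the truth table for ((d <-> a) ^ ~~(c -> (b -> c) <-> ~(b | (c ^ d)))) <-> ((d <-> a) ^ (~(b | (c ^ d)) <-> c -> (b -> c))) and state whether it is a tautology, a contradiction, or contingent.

tautology

  a   |   b   |   c   |   d   ||   φ  
False | False | False | False ||  True
False | False | False |  True ||  True
False | False |  True | False ||  True
False | False |  True |  True ||  True
False |  True | False | False ||  True
False |  True | False |  True ||  True
False |  True |  True | False ||  True
False |  True |  True |  True ||  True
 True | False | False | False ||  True
 True | False | False |  True ||  True
 True | False |  True | False ||  True
 True | False |  True |  True ||  True
 True |  True | False | False ||  True
 True |  True | False |  True ||  True
 True |  True |  True | False ||  True
 True |  True |  True |  True ||  True
Every row is True, so the formula is a tautology.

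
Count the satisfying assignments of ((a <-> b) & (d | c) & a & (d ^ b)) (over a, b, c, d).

a  b  c  d  |  φ
0  0  0  0  |  0
0  0  0  1  |  0
0  0  1  0  |  0
0  0  1  1  |  0
0  1  0  0  |  0
0  1  0  1  |  0
0  1  1  0  |  0
0  1  1  1  |  0
1  0  0  0  |  0
1  0  0  1  |  0
1  0  1  0  |  0
1  0  1  1  |  0
1  1  0  0  |  0
1  1  0  1  |  0
1  1  1  0  |  1
1  1  1  1  |  0
The formula is true on 1 of the 16 rows.

1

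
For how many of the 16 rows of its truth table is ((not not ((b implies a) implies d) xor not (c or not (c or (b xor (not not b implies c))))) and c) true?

  a   |   b   |   c   |   d   ||   φ  
 True |  True |  True |  True ||  True
 True |  True |  True | False || False
 True |  True | False |  True || False
 True |  True | False | False || False
 True | False |  True |  True ||  True
 True | False |  True | False || False
 True | False | False |  True || False
 True | False | False | False || False
False |  True |  True |  True ||  True
False |  True |  True | False ||  True
False |  True | False |  True || False
False |  True | False | False || False
False | False |  True |  True ||  True
False | False |  True | False || False
False | False | False |  True || False
False | False | False | False || False
The formula is true on 5 of the 16 rows.

5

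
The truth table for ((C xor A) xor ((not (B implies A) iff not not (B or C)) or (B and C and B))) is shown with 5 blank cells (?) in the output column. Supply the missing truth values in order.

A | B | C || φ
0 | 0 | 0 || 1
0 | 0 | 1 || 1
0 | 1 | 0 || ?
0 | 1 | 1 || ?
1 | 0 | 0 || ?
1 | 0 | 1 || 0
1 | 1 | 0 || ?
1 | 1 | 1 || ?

Row A=0, B=1, C=0: (C xor A) = 0, ((not (B implies A) iff not not (B or C)) or (B and C and B)) = 1, so the formula = 1.
Row A=0, B=1, C=1: (C xor A) = 1, ((not (B implies A) iff not not (B or C)) or (B and C and B)) = 1, so the formula = 0.
Row A=1, B=0, C=0: (C xor A) = 1, ((not (B implies A) iff not not (B or C)) or (B and C and B)) = 1, so the formula = 0.
Row A=1, B=1, C=0: (C xor A) = 1, ((not (B implies A) iff not not (B or C)) or (B and C and B)) = 0, so the formula = 1.
Row A=1, B=1, C=1: (C xor A) = 0, ((not (B implies A) iff not not (B or C)) or (B and C and B)) = 1, so the formula = 1.

1, 0, 0, 1, 1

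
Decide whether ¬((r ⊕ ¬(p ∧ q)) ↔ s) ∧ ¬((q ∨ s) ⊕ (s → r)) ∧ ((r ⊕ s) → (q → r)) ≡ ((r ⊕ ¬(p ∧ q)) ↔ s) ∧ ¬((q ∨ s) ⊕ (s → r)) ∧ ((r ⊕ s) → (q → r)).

p | q | r | s || φ | ψ
F | F | F | F || F | F
F | F | F | T || F | F
F | F | T | F || F | F
F | F | T | T || T | F
F | T | F | F || T | F
F | T | F | T || F | F
F | T | T | F || F | T
F | T | T | T || T | F
T | F | F | F || F | F
T | F | F | T || F | F
T | F | T | F || F | F
T | F | T | T || T | F
T | T | F | F || F | T
T | T | F | T || F | F
T | T | T | F || T | F
T | T | T | T || F | T
The columns differ at p=F, q=F, r=T, s=T (φ=T, ψ=F), so they are not equivalent.

not equivalent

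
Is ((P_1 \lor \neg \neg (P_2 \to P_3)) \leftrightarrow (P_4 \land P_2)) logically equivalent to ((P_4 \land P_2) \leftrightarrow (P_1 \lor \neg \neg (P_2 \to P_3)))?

P_1 | P_2 | P_3 | P_4 || φ | ψ
 F  |  F  |  F  |  F  || F | F
 F  |  F  |  F  |  T  || F | F
 F  |  F  |  T  |  F  || F | F
 F  |  F  |  T  |  T  || F | F
 F  |  T  |  F  |  F  || T | T
 F  |  T  |  F  |  T  || F | F
 F  |  T  |  T  |  F  || F | F
 F  |  T  |  T  |  T  || T | T
 T  |  F  |  F  |  F  || F | F
 T  |  F  |  F  |  T  || F | F
 T  |  F  |  T  |  F  || F | F
 T  |  F  |  T  |  T  || F | F
 T  |  T  |  F  |  F  || F | F
 T  |  T  |  F  |  T  || T | T
 T  |  T  |  T  |  F  || F | F
 T  |  T  |  T  |  T  || T | T
The columns for φ and ψ agree on every row, so they are logically equivalent.

equivalent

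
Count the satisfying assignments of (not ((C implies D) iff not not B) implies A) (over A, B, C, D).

12

A | B | C | D || φ
F | F | F | F || F
F | F | F | T || F
F | F | T | F || T
F | F | T | T || F
F | T | F | F || T
F | T | F | T || T
F | T | T | F || F
F | T | T | T || T
T | F | F | F || T
T | F | F | T || T
T | F | T | F || T
T | F | T | T || T
T | T | F | F || T
T | T | F | T || T
T | T | T | F || T
T | T | T | T || T
The formula is true on 12 of the 16 rows.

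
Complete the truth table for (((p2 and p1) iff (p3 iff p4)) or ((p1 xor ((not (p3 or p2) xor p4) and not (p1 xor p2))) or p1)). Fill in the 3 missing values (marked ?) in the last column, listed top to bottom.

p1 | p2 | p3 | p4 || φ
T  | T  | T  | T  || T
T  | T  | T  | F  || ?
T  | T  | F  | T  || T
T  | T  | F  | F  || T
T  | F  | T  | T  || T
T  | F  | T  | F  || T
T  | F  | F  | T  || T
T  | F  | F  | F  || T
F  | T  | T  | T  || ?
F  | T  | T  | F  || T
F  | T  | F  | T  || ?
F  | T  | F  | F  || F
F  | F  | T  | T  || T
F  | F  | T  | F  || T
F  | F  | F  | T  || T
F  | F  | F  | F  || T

T, F, T

Row p1=T, p2=T, p3=T, p4=F: ((p2 and p1) iff (p3 iff p4)) = F, ((p1 xor ((not (p3 or p2) xor p4) and not (p1 xor p2))) or p1) = T, so the formula = T.
Row p1=F, p2=T, p3=T, p4=T: ((p2 and p1) iff (p3 iff p4)) = F, ((p1 xor ((not (p3 or p2) xor p4) and not (p1 xor p2))) or p1) = F, so the formula = F.
Row p1=F, p2=T, p3=F, p4=T: ((p2 and p1) iff (p3 iff p4)) = T, ((p1 xor ((not (p3 or p2) xor p4) and not (p1 xor p2))) or p1) = F, so the formula = T.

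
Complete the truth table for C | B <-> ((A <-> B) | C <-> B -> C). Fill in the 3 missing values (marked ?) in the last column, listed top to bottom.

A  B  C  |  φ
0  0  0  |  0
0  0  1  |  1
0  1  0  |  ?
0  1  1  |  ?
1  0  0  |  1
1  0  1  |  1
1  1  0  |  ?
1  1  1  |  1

Row A=0, B=1, C=0: (C | B) = 1, ((A <-> B) | C <-> B -> C) = 1, so the formula = 1.
Row A=0, B=1, C=1: (C | B) = 1, ((A <-> B) | C <-> B -> C) = 1, so the formula = 1.
Row A=1, B=1, C=0: (C | B) = 1, ((A <-> B) | C <-> B -> C) = 0, so the formula = 0.

1, 1, 0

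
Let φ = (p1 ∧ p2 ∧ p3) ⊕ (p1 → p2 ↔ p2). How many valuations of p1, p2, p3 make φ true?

p1  p2  p3  |  (p1 ∧ p2 ∧ p3)  (p1 → p2)  ((p1 → p2) ↔ p2)  φ
T   T   T   |        T             T             T          F
T   T   F   |        F             T             T          T
T   F   T   |        F             F             T          T
T   F   F   |        F             F             T          T
F   T   T   |        F             T             T          T
F   T   F   |        F             T             T          T
F   F   T   |        F             T             F          F
F   F   F   |        F             T             F          F
The formula is true on 5 of the 8 rows.

5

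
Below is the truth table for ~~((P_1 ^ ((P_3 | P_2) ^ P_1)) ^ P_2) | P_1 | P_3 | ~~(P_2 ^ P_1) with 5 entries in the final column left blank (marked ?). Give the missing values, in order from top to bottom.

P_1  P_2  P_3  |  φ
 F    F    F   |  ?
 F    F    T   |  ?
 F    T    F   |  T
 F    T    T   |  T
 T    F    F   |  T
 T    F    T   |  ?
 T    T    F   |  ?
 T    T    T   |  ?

Row P_1=F, P_2=F, P_3=F: (~~((P_1 ^ ((P_3 | P_2) ^ P_1)) ^ P_2) | P_1 | P_3) = F, ~~(P_2 ^ P_1) = F, so the formula = F.
Row P_1=F, P_2=F, P_3=T: (~~((P_1 ^ ((P_3 | P_2) ^ P_1)) ^ P_2) | P_1 | P_3) = T, ~~(P_2 ^ P_1) = F, so the formula = T.
Row P_1=T, P_2=F, P_3=T: (~~((P_1 ^ ((P_3 | P_2) ^ P_1)) ^ P_2) | P_1 | P_3) = T, ~~(P_2 ^ P_1) = T, so the formula = T.
Row P_1=T, P_2=T, P_3=F: (~~((P_1 ^ ((P_3 | P_2) ^ P_1)) ^ P_2) | P_1 | P_3) = T, ~~(P_2 ^ P_1) = F, so the formula = T.
Row P_1=T, P_2=T, P_3=T: (~~((P_1 ^ ((P_3 | P_2) ^ P_1)) ^ P_2) | P_1 | P_3) = T, ~~(P_2 ^ P_1) = F, so the formula = T.

F, T, T, T, T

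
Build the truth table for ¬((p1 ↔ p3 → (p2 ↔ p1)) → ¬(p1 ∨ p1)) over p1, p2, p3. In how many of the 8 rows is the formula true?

  p1     p2     p3   |    φ  
False  False  False  |  False
False  False   True  |  False
False   True  False  |  False
False   True   True  |  False
 True  False  False  |   True
 True  False   True  |  False
 True   True  False  |   True
 True   True   True  |   True
The formula is true on 3 of the 8 rows.

3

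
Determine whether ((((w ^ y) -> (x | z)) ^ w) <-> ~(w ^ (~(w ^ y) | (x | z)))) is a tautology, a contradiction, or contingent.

x  y  z  w  |  φ
F  F  F  F  |  F
F  F  F  T  |  F
F  F  T  F  |  F
F  F  T  T  |  F
F  T  F  F  |  F
F  T  F  T  |  F
F  T  T  F  |  F
F  T  T  T  |  F
T  F  F  F  |  F
T  F  F  T  |  F
T  F  T  F  |  F
T  F  T  T  |  F
T  T  F  F  |  F
T  T  F  T  |  F
T  T  T  F  |  F
T  T  T  T  |  F
Every row is F, so the formula is a contradiction.

contradiction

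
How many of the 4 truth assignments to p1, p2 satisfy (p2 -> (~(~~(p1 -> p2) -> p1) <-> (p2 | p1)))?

3

p1 | p2 || φ
T  | T  || F
T  | F  || T
F  | T  || T
F  | F  || T
The formula is true on 3 of the 4 rows.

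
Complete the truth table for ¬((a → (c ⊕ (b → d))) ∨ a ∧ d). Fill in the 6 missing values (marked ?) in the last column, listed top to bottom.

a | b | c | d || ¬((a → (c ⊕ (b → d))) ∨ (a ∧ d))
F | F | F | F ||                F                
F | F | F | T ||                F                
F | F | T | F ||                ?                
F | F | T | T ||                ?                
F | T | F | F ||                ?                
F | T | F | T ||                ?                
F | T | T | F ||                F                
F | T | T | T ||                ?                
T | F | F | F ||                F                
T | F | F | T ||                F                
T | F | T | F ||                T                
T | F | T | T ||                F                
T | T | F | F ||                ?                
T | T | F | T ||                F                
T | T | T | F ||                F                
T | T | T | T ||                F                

Row a=F, b=F, c=T, d=F: (a → (c ⊕ (b → d))) = T, (a ∧ d) = F, ((a → (c ⊕ (b → d))) ∨ a ∧ d) = T, so ¬((a → (c ⊕ (b → d))) ∨ (a ∧ d)) = F.
Row a=F, b=F, c=T, d=T: (a → (c ⊕ (b → d))) = T, (a ∧ d) = F, ((a → (c ⊕ (b → d))) ∨ a ∧ d) = T, so ¬((a → (c ⊕ (b → d))) ∨ (a ∧ d)) = F.
Row a=F, b=T, c=F, d=F: (a → (c ⊕ (b → d))) = T, (a ∧ d) = F, ((a → (c ⊕ (b → d))) ∨ a ∧ d) = T, so ¬((a → (c ⊕ (b → d))) ∨ (a ∧ d)) = F.
Row a=F, b=T, c=F, d=T: (a → (c ⊕ (b → d))) = T, (a ∧ d) = F, ((a → (c ⊕ (b → d))) ∨ a ∧ d) = T, so ¬((a → (c ⊕ (b → d))) ∨ (a ∧ d)) = F.
Row a=F, b=T, c=T, d=T: (a → (c ⊕ (b → d))) = T, (a ∧ d) = F, ((a → (c ⊕ (b → d))) ∨ a ∧ d) = T, so ¬((a → (c ⊕ (b → d))) ∨ (a ∧ d)) = F.
Row a=T, b=T, c=F, d=F: (a → (c ⊕ (b → d))) = F, (a ∧ d) = F, ((a → (c ⊕ (b → d))) ∨ a ∧ d) = F, so ¬((a → (c ⊕ (b → d))) ∨ (a ∧ d)) = T.

F, F, F, F, F, T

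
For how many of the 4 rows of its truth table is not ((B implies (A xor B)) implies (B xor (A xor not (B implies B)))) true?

  A   |   B   ||   φ  
 True |  True || False
 True | False || False
False |  True || False
False | False ||  True
The formula is true on 1 of the 4 rows.

1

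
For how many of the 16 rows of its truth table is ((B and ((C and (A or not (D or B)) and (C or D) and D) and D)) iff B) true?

9

A | B | C | D || (D or B) | not (D or B) | (A or not (D or B)) | (C or D) | φ
F | F | F | F ||    F     |      T       |          T          |    F     | T
F | F | F | T ||    T     |      F       |          F          |    T     | T
F | F | T | F ||    F     |      T       |          T          |    T     | T
F | F | T | T ||    T     |      F       |          F          |    T     | T
F | T | F | F ||    T     |      F       |          F          |    F     | F
F | T | F | T ||    T     |      F       |          F          |    T     | F
F | T | T | F ||    T     |      F       |          F          |    T     | F
F | T | T | T ||    T     |      F       |          F          |    T     | F
T | F | F | F ||    F     |      T       |          T          |    F     | T
T | F | F | T ||    T     |      F       |          T          |    T     | T
T | F | T | F ||    F     |      T       |          T          |    T     | T
T | F | T | T ||    T     |      F       |          T          |    T     | T
T | T | F | F ||    T     |      F       |          T          |    F     | F
T | T | F | T ||    T     |      F       |          T          |    T     | F
T | T | T | F ||    T     |      F       |          T          |    T     | F
T | T | T | T ||    T     |      F       |          T          |    T     | T
The formula is true on 9 of the 16 rows.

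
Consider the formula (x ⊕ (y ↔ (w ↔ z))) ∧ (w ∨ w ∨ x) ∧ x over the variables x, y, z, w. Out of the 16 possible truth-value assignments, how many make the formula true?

4

  x   |   y   |   z   |   w   || (w ↔ z) | (y ↔ (w ↔ z)) | (x ⊕ (y ↔ (w ↔ z))) | (w ∨ w ∨ x) |   φ  
False | False | False | False ||   True  |     False     |        False        |    False    | False
False | False | False |  True ||  False  |      True     |         True        |     True    | False
False | False |  True | False ||  False  |      True     |         True        |    False    | False
False | False |  True |  True ||   True  |     False     |        False        |     True    | False
False |  True | False | False ||   True  |      True     |         True        |    False    | False
False |  True | False |  True ||  False  |     False     |        False        |     True    | False
False |  True |  True | False ||  False  |     False     |        False        |    False    | False
False |  True |  True |  True ||   True  |      True     |         True        |     True    | False
 True | False | False | False ||   True  |     False     |         True        |     True    |  True
 True | False | False |  True ||  False  |      True     |        False        |     True    | False
 True | False |  True | False ||  False  |      True     |        False        |     True    | False
 True | False |  True |  True ||   True  |     False     |         True        |     True    |  True
 True |  True | False | False ||   True  |      True     |        False        |     True    | False
 True |  True | False |  True ||  False  |     False     |         True        |     True    |  True
 True |  True |  True | False ||  False  |     False     |         True        |     True    |  True
 True |  True |  True |  True ||   True  |      True     |        False        |     True    | False
The formula is true on 4 of the 16 rows.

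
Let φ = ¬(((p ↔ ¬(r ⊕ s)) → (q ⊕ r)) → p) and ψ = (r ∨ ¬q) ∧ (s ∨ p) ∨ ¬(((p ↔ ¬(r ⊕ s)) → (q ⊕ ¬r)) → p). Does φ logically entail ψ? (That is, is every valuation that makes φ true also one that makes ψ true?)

no

p  q  r  s  |  φ  ψ
F  F  F  F  |  T  T
F  F  F  T  |  F  T
F  F  T  F  |  T  F
F  F  T  T  |  T  T
F  T  F  F  |  T  T
F  T  F  T  |  T  F
F  T  T  F  |  F  T
F  T  T  T  |  T  T
T  F  F  F  |  F  T
T  F  F  T  |  F  T
T  F  T  F  |  F  T
T  F  T  T  |  F  T
T  T  F  F  |  F  F
T  T  F  T  |  F  F
T  T  T  F  |  F  T
T  T  T  T  |  F  T
At p=F, q=F, r=T, s=F we have φ true but ψ false, so φ does not entail ψ.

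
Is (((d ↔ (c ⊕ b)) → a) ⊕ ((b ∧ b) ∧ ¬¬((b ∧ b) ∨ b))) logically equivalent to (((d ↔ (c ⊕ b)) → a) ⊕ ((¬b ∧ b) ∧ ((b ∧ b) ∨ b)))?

not equivalent

  a   |   b   |   c   |   d   |   φ   |   ψ  
----- | ----- | ----- | ----- | ----- | -----
False | False | False | False | False | False
False | False | False |  True |  True |  True
False | False |  True | False |  True |  True
False | False |  True |  True | False | False
False |  True | False | False | False |  True
False |  True | False |  True |  True | False
False |  True |  True | False |  True | False
False |  True |  True |  True | False |  True
 True | False | False | False |  True |  True
 True | False | False |  True |  True |  True
 True | False |  True | False |  True |  True
 True | False |  True |  True |  True |  True
 True |  True | False | False | False |  True
 True |  True | False |  True | False |  True
 True |  True |  True | False | False |  True
 True |  True |  True |  True | False |  True
The columns differ at a=False, b=True, c=False, d=False (φ=False, ψ=True), so they are not equivalent.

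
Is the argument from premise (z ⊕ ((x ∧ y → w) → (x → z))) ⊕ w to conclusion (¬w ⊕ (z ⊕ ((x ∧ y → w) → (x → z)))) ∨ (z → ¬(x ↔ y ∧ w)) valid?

no

  x      y      z      w    |    φ      ψ  
 True   True   True   True  |   True  False
 True   True   True  False  |  False   True
 True   True  False   True  |   True   True
 True   True  False  False  |   True   True
 True  False   True   True  |   True   True
 True  False   True  False  |  False   True
 True  False  False   True  |   True   True
 True  False  False  False  |  False   True
False   True   True   True  |   True   True
False   True   True  False  |  False   True
False   True  False   True  |  False   True
False   True  False  False  |   True   True
False  False   True   True  |   True  False
False  False   True  False  |  False   True
False  False  False   True  |  False   True
False  False  False  False  |   True   True
At x=True, y=True, z=True, w=True we have φ true but ψ false, so φ does not entail ψ.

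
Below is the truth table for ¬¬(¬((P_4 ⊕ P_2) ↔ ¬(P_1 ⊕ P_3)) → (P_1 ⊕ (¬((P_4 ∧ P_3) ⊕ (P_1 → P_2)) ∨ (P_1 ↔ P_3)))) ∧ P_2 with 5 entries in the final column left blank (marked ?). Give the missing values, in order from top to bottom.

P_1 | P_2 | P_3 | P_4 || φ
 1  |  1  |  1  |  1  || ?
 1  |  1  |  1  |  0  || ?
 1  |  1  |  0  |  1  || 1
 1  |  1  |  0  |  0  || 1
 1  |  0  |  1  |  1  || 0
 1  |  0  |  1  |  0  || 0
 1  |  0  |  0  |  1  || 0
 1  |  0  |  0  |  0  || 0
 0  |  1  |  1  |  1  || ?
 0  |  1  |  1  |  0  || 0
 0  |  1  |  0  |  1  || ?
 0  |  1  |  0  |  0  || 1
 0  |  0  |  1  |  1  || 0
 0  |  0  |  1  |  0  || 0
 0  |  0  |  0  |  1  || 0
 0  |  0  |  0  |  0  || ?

Row P_1=1, P_2=1, P_3=1, P_4=1: ¬¬(¬((P_4 ⊕ P_2) ↔ ¬(P_1 ⊕ P_3)) → (P_1 ⊕ (¬((P_4 ∧ P_3) ⊕ (P_1 → P_2)) ∨ (P_1 ↔ P_3)))) = 0, so the formula = 0.
Row P_1=1, P_2=1, P_3=1, P_4=0: ¬¬(¬((P_4 ⊕ P_2) ↔ ¬(P_1 ⊕ P_3)) → (P_1 ⊕ (¬((P_4 ∧ P_3) ⊕ (P_1 → P_2)) ∨ (P_1 ↔ P_3)))) = 1, so the formula = 1.
Row P_1=0, P_2=1, P_3=1, P_4=1: ¬¬(¬((P_4 ⊕ P_2) ↔ ¬(P_1 ⊕ P_3)) → (P_1 ⊕ (¬((P_4 ∧ P_3) ⊕ (P_1 → P_2)) ∨ (P_1 ↔ P_3)))) = 1, so the formula = 1.
Row P_1=0, P_2=1, P_3=0, P_4=1: ¬¬(¬((P_4 ⊕ P_2) ↔ ¬(P_1 ⊕ P_3)) → (P_1 ⊕ (¬((P_4 ∧ P_3) ⊕ (P_1 → P_2)) ∨ (P_1 ↔ P_3)))) = 1, so the formula = 1.
Row P_1=0, P_2=0, P_3=0, P_4=0: ¬¬(¬((P_4 ⊕ P_2) ↔ ¬(P_1 ⊕ P_3)) → (P_1 ⊕ (¬((P_4 ∧ P_3) ⊕ (P_1 → P_2)) ∨ (P_1 ↔ P_3)))) = 1, so the formula = 0.

0, 1, 1, 1, 0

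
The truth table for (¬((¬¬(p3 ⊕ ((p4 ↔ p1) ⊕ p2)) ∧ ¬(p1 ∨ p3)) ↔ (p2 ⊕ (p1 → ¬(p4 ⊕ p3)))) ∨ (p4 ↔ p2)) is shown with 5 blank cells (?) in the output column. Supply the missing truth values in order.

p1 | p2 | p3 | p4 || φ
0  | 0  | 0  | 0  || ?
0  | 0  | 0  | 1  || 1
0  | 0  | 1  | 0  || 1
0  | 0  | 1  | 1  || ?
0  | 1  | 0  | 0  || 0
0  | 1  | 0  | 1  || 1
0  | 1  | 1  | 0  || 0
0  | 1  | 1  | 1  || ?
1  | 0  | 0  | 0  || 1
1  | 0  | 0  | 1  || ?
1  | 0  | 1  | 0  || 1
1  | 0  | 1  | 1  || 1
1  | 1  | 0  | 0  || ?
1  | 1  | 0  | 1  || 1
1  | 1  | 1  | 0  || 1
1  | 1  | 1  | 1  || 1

Row p1=0, p2=0, p3=0, p4=0: ¬((¬¬(p3 ⊕ ((p4 ↔ p1) ⊕ p2)) ∧ ¬(p1 ∨ p3)) ↔ (p2 ⊕ (p1 → ¬(p4 ⊕ p3)))) = 0, (p4 ↔ p2) = 1, so the formula = 1.
Row p1=0, p2=0, p3=1, p4=1: ¬((¬¬(p3 ⊕ ((p4 ↔ p1) ⊕ p2)) ∧ ¬(p1 ∨ p3)) ↔ (p2 ⊕ (p1 → ¬(p4 ⊕ p3)))) = 1, (p4 ↔ p2) = 0, so the formula = 1.
Row p1=0, p2=1, p3=1, p4=1: ¬((¬¬(p3 ⊕ ((p4 ↔ p1) ⊕ p2)) ∧ ¬(p1 ∨ p3)) ↔ (p2 ⊕ (p1 → ¬(p4 ⊕ p3)))) = 0, (p4 ↔ p2) = 1, so the formula = 1.
Row p1=1, p2=0, p3=0, p4=1: ¬((¬¬(p3 ⊕ ((p4 ↔ p1) ⊕ p2)) ∧ ¬(p1 ∨ p3)) ↔ (p2 ⊕ (p1 → ¬(p4 ⊕ p3)))) = 0, (p4 ↔ p2) = 0, so the formula = 0.
Row p1=1, p2=1, p3=0, p4=0: ¬((¬¬(p3 ⊕ ((p4 ↔ p1) ⊕ p2)) ∧ ¬(p1 ∨ p3)) ↔ (p2 ⊕ (p1 → ¬(p4 ⊕ p3)))) = 0, (p4 ↔ p2) = 0, so the formula = 0.

1, 1, 1, 0, 0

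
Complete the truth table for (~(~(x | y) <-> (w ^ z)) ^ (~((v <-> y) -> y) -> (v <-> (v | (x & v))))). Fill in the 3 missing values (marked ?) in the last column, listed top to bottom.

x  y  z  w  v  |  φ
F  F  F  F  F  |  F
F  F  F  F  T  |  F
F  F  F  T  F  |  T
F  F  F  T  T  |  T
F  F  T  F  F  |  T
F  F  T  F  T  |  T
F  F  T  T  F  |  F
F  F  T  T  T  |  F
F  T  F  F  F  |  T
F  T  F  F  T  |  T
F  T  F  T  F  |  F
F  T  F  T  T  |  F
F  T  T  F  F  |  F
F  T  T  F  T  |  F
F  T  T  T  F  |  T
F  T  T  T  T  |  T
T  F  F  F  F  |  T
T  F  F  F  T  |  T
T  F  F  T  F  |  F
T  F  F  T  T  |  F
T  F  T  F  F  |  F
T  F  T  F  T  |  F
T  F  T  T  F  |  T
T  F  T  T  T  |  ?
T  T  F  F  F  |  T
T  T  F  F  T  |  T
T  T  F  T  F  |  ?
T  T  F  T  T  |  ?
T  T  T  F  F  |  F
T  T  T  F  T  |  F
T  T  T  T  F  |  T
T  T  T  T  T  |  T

T, F, F

Row x=T, y=F, z=T, w=T, v=T: ~(~(x | y) <-> (w ^ z)) = F, (~((v <-> y) -> y) -> (v <-> (v | (x & v)))) = T, so the formula = T.
Row x=T, y=T, z=F, w=T, v=F: ~(~(x | y) <-> (w ^ z)) = T, (~((v <-> y) -> y) -> (v <-> (v | (x & v)))) = T, so the formula = F.
Row x=T, y=T, z=F, w=T, v=T: ~(~(x | y) <-> (w ^ z)) = T, (~((v <-> y) -> y) -> (v <-> (v | (x & v)))) = T, so the formula = F.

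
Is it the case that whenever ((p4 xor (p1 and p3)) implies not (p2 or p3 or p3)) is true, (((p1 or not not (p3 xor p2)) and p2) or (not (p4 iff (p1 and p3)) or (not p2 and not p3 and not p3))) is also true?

  p1  |   p2  |   p3  |   p4  |   φ   |   ψ  
----- | ----- | ----- | ----- | ----- | -----
 True |  True |  True |  True |  True |  True
 True |  True |  True | False | False |  True
 True |  True | False |  True | False |  True
 True |  True | False | False |  True |  True
 True | False |  True |  True |  True | False
 True | False |  True | False | False |  True
 True | False | False |  True |  True |  True
 True | False | False | False |  True |  True
False |  True |  True |  True | False |  True
False |  True |  True | False |  True | False
False |  True | False |  True | False |  True
False |  True | False | False |  True |  True
False | False |  True |  True | False |  True
False | False |  True | False |  True | False
False | False | False |  True |  True |  True
False | False | False | False |  True |  True
At p1=True, p2=False, p3=True, p4=True we have φ true but ψ false, so φ does not entail ψ.

no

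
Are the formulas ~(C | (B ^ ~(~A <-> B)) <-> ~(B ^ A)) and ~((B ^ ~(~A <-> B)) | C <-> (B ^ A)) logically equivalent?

not equivalent

A | B | C || φ | ψ
1 | 1 | 1 || 0 | 1
1 | 1 | 0 || 1 | 0
1 | 0 | 1 || 1 | 0
1 | 0 | 0 || 0 | 1
0 | 1 | 1 || 1 | 0
0 | 1 | 0 || 1 | 0
0 | 0 | 1 || 0 | 1
0 | 0 | 0 || 0 | 1
The columns differ at A=1, B=1, C=1 (φ=0, ψ=1), so they are not equivalent.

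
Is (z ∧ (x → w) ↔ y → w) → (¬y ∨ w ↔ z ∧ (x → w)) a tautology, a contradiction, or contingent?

x | y | z | w || (x → w) | (z ∧ (x → w)) | (y → w) | ((z ∧ (x → w)) ↔ (y → w)) | ¬y | (¬y ∨ w) | ((¬y ∨ w) ↔ (z ∧ (x → w))) | φ
0 | 0 | 0 | 0 ||    1    |       0       |    1    |             0             | 1  |    1     |             0              | 1
0 | 0 | 0 | 1 ||    1    |       0       |    1    |             0             | 1  |    1     |             0              | 1
0 | 0 | 1 | 0 ||    1    |       1       |    1    |             1             | 1  |    1     |             1              | 1
0 | 0 | 1 | 1 ||    1    |       1       |    1    |             1             | 1  |    1     |             1              | 1
0 | 1 | 0 | 0 ||    1    |       0       |    0    |             1             | 0  |    0     |             1              | 1
0 | 1 | 0 | 1 ||    1    |       0       |    1    |             0             | 0  |    1     |             0              | 1
0 | 1 | 1 | 0 ||    1    |       1       |    0    |             0             | 0  |    0     |             0              | 1
0 | 1 | 1 | 1 ||    1    |       1       |    1    |             1             | 0  |    1     |             1              | 1
1 | 0 | 0 | 0 ||    0    |       0       |    1    |             0             | 1  |    1     |             0              | 1
1 | 0 | 0 | 1 ||    1    |       0       |    1    |             0             | 1  |    1     |             0              | 1
1 | 0 | 1 | 0 ||    0    |       0       |    1    |             0             | 1  |    1     |             0              | 1
1 | 0 | 1 | 1 ||    1    |       1       |    1    |             1             | 1  |    1     |             1              | 1
1 | 1 | 0 | 0 ||    0    |       0       |    0    |             1             | 0  |    0     |             1              | 1
1 | 1 | 0 | 1 ||    1    |       0       |    1    |             0             | 0  |    1     |             0              | 1
1 | 1 | 1 | 0 ||    0    |       0       |    0    |             1             | 0  |    0     |             1              | 1
1 | 1 | 1 | 1 ||    1    |       1       |    1    |             1             | 0  |    1     |             1              | 1
Every row is 1, so the formula is a tautology.

tautology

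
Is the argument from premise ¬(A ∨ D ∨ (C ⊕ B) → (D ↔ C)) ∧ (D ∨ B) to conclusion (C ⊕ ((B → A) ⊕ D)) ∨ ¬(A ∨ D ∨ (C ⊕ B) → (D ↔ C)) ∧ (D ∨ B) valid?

yes

A | B | C | D || φ | ψ
F | F | F | F || F | T
F | F | F | T || T | T
F | F | T | F || F | F
F | F | T | T || F | T
F | T | F | F || F | F
F | T | F | T || T | T
F | T | T | F || F | T
F | T | T | T || F | F
T | F | F | F || F | T
T | F | F | T || T | T
T | F | T | F || F | F
T | F | T | T || F | T
T | T | F | F || F | T
T | T | F | T || T | T
T | T | T | F || T | T
T | T | T | T || F | T
In every row where φ is true, ψ is also true, so φ ⊨ ψ.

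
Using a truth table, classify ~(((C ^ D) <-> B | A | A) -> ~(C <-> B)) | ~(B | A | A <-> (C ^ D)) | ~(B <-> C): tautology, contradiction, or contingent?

A | B | C | D || φ
1 | 1 | 1 | 1 || 1
1 | 1 | 1 | 0 || 1
1 | 1 | 0 | 1 || 1
1 | 1 | 0 | 0 || 1
1 | 0 | 1 | 1 || 1
1 | 0 | 1 | 0 || 1
1 | 0 | 0 | 1 || 1
1 | 0 | 0 | 0 || 1
0 | 1 | 1 | 1 || 1
0 | 1 | 1 | 0 || 1
0 | 1 | 0 | 1 || 1
0 | 1 | 0 | 0 || 1
0 | 0 | 1 | 1 || 1
0 | 0 | 1 | 0 || 1
0 | 0 | 0 | 1 || 1
0 | 0 | 0 | 0 || 1
Every row is 1, so the formula is a tautology.

tautology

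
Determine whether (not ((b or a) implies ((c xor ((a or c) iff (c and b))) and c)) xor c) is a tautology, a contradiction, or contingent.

contingent

a | b | c | φ
- | - | - | -
T | T | T | F
T | T | F | T
T | F | T | T
T | F | F | T
F | T | T | F
F | T | F | T
F | F | T | T
F | F | F | F
5 of 8 rows are T, so the formula is contingent.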